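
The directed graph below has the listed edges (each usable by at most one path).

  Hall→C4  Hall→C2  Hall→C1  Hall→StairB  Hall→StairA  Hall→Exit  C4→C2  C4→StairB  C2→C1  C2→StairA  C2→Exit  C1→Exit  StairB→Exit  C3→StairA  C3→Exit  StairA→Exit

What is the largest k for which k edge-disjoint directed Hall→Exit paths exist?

Assign every edge capacity 1; by Menger, the answer equals the max flow.
Path Hall→Exit (+1); total 1.
Path Hall→C2→Exit (+1); total 2.
Path Hall→C1→Exit (+1); total 3.
Path Hall→StairB→Exit (+1); total 4.
Path Hall→StairA→Exit (+1); total 5.
No residual Hall→Exit path; max flow = 5.
Certifying cut of size 5: {C1→Exit, C2→Exit, Hall→Exit, StairA→Exit, StairB→Exit}.

5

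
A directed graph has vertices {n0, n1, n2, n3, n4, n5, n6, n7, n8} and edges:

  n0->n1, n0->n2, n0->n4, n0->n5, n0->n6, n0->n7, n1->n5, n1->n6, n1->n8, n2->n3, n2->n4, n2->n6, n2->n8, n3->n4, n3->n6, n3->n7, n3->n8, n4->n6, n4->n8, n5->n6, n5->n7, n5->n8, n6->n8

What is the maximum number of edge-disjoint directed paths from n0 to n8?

5

Assign every edge capacity 1; by Menger, the answer equals the max flow.
Path n0→n1→n8 (+1); total 1.
Path n0→n2→n8 (+1); total 2.
Path n0→n4→n8 (+1); total 3.
Path n0→n5→n8 (+1); total 4.
Path n0→n6→n8 (+1); total 5.
No residual n0→n8 path; max flow = 5.
Certifying cut of size 5: {n0→n1, n0→n2, n0→n4, n0→n5, n0→n6}.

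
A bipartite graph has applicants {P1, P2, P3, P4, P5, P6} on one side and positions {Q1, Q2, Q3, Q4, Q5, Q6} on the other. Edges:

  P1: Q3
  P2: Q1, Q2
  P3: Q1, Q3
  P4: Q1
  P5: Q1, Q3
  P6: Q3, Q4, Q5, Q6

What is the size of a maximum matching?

Unit-capacity flow: source→left, listed edges, right→sink; max matching = max flow.
Augmenting path P1→Q3 (+1); matched 1.
Augmenting path P2→Q1 (+1); matched 2.
Augmenting path P6→Q4 (+1); matched 3.
Augmenting path P3→Q1→P2→Q2 (+1); matched 4.
No augmenting path remains; maximum matching = 4.
König certificate: {P2, P6, Q1, Q3} is a vertex cover of size 4 (every listed pair touches it), so no matching can be larger.

4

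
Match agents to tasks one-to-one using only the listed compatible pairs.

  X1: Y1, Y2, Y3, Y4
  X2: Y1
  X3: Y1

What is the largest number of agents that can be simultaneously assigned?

2

Unit-capacity flow: source→left, listed edges, right→sink; max matching = max flow.
Augmenting path X1→Y1 (+1); matched 1.
Augmenting path X2→Y1→X1→Y2 (+1); matched 2.
No augmenting path remains; maximum matching = 2.
König certificate: {X1, Y1} is a vertex cover of size 2 (every listed pair touches it), so no matching can be larger.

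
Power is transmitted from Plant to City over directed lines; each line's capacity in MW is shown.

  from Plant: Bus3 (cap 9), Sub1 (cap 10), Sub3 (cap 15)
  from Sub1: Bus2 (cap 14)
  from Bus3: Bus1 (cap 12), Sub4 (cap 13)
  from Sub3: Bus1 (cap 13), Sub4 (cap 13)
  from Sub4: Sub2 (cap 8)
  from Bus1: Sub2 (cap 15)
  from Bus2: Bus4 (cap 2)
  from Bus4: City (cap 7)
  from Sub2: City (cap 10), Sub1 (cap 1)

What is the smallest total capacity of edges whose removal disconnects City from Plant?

12

Augment Plant→Sub1→Bus2→Bus4→City: bottleneck 2, flow now 2.
Augment Plant→Bus3→Sub4→Sub2→City: bottleneck 8, flow now 10.
Augment Plant→Bus3→Bus1→Sub2→City: bottleneck 1, flow now 11.
Augment Plant→Sub3→Bus1→Sub2→City: bottleneck 1, flow now 12.
No augmenting path remains; maximum flow = 12.
By max-flow min-cut, the minimum cut capacity equals the max flow.
In the residual graph, reachable from Plant: {Plant, Sub1, Bus3, Sub3, Sub4, Bus1, Bus2, Sub2}.
Min-cut edges: Bus2→Bus4 (2), Sub2→City (10); capacity 2 + 10 = 12.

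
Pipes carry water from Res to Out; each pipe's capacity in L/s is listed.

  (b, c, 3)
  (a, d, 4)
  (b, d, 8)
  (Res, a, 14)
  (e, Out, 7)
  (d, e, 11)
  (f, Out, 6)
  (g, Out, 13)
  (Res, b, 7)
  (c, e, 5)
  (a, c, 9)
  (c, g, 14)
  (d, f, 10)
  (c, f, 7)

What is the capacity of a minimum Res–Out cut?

Augment Res→a→c→e→Out: bottleneck 5, flow now 5.
Augment Res→a→c→f→Out: bottleneck 4, flow now 9.
Augment Res→a→d→e→Out: bottleneck 2, flow now 11.
Augment Res→a→d→f→Out: bottleneck 2, flow now 13.
Augment Res→b→c→g→Out: bottleneck 3, flow now 16.
Augment Res→b→d→e→c→g→Out: bottleneck 4, flow now 20. (uses reverse residual edge)
No augmenting path remains; maximum flow = 20.
By max-flow min-cut, the minimum cut capacity equals the max flow.
In the residual graph, reachable from Res: {Res, a}.
Min-cut edges: Res→b (7), a→c (9), a→d (4); capacity 7 + 9 + 4 = 20.

20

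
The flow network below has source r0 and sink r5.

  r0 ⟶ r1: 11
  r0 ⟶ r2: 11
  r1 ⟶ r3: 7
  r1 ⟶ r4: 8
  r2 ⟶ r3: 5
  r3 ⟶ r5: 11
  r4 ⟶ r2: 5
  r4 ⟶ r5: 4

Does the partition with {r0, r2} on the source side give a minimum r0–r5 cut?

Given cut capacity: 11 + 5 = 16.
Augment r0→r1→r3→r5: bottleneck 7, flow now 7.
Augment r0→r1→r4→r5: bottleneck 4, flow now 11.
Augment r0→r2→r3→r5: bottleneck 4, flow now 15.
No augmenting path remains; maximum flow = 15.
In the residual graph, reachable from r0: {r0, r1, r2, r3, r4}.
Min-cut edges: r3→r5 (11), r4→r5 (4); capacity 11 + 4 = 15.
Cut capacity 16 exceeds the max flow 15, so it is not minimum.

No — its capacity is 16, but the minimum cut has capacity 15.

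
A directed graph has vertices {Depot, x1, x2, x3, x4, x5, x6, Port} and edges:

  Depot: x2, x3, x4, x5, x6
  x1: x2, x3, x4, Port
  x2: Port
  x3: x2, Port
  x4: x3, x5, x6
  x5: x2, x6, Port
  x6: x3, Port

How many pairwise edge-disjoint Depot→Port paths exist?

4

Assign every edge capacity 1; by Menger, the answer equals the max flow.
Path Depot→x2→Port (+1); total 1.
Path Depot→x3→Port (+1); total 2.
Path Depot→x5→Port (+1); total 3.
Path Depot→x6→Port (+1); total 4.
No residual Depot→Port path; max flow = 4.
Certifying cut of size 4: {x2→Port, x3→Port, x5→Port, x6→Port}.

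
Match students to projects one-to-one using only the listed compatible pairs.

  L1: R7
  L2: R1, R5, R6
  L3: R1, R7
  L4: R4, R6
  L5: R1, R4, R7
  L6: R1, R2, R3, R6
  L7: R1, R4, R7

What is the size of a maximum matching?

Unit-capacity flow: source→left, listed edges, right→sink; max matching = max flow.
Augmenting path L1→R7 (+1); matched 1.
Augmenting path L2→R1 (+1); matched 2.
Augmenting path L4→R4 (+1); matched 3.
Augmenting path L6→R2 (+1); matched 4.
Augmenting path L3→R1→L2→R5 (+1); matched 5.
Augmenting path L5→R4→L4→R6 (+1); matched 6.
No augmenting path remains; maximum matching = 6.
König certificate: {L2, L4, L6, R1, R4, R7} is a vertex cover of size 6 (every listed pair touches it), so no matching can be larger.

6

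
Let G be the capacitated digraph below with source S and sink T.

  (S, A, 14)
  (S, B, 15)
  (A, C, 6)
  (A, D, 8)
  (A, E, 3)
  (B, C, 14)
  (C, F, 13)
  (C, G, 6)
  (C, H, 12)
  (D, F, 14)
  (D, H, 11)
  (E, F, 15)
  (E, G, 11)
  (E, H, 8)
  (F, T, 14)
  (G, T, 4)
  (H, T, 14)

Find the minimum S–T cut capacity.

28

Augment S→A→C→F→T: bottleneck 6, flow now 6.
Augment S→A→D→F→T: bottleneck 8, flow now 14.
Augment S→B→C→G→T: bottleneck 4, flow now 18.
Augment S→B→C→H→T: bottleneck 10, flow now 28.
No augmenting path remains; maximum flow = 28.
By max-flow min-cut, the minimum cut capacity equals the max flow.
In the residual graph, reachable from S: {S, B}.
Min-cut edges: S→A (14), B→C (14); capacity 14 + 14 = 28.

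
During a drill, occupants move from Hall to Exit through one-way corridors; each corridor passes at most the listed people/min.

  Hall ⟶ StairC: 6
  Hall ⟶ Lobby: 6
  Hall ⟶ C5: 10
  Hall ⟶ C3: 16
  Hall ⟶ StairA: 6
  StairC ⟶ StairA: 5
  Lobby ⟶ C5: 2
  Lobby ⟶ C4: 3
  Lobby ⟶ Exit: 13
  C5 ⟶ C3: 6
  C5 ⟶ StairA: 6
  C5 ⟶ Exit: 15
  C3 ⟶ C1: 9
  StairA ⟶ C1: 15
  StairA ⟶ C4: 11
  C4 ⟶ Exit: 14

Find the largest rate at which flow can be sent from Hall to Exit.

Augment Hall→Lobby→Exit: bottleneck 6, flow now 6.
Augment Hall→C5→Exit: bottleneck 10, flow now 16.
Augment Hall→StairA→C4→Exit: bottleneck 6, flow now 22.
Augment Hall→StairC→StairA→C4→Exit: bottleneck 5, flow now 27.
No augmenting path remains; maximum flow = 27.
In the residual graph, reachable from Hall: {Hall, StairC, C3, C1}.
Min-cut edges: Hall→Lobby (6), Hall→C5 (10), Hall→StairA (6), StairC→StairA (5); capacity 6 + 10 + 6 + 5 = 27.
This cut is saturated, so no flow can exceed 27.

27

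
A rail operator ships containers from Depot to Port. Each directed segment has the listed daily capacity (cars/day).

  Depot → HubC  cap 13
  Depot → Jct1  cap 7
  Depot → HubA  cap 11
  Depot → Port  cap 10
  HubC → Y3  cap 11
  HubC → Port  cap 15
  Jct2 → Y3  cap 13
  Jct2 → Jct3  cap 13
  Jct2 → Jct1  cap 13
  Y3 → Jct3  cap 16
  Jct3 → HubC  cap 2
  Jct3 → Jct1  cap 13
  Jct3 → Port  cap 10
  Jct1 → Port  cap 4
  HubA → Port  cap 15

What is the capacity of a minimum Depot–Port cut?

38

Augment Depot→Port: bottleneck 10, flow now 10.
Augment Depot→HubC→Port: bottleneck 13, flow now 23.
Augment Depot→Jct1→Port: bottleneck 4, flow now 27.
Augment Depot→HubA→Port: bottleneck 11, flow now 38.
No augmenting path remains; maximum flow = 38.
By max-flow min-cut, the minimum cut capacity equals the max flow.
In the residual graph, reachable from Depot: {Depot, Jct1}.
Min-cut edges: Depot→HubC (13), Depot→HubA (11), Depot→Port (10), Jct1→Port (4); capacity 13 + 11 + 10 + 4 = 38.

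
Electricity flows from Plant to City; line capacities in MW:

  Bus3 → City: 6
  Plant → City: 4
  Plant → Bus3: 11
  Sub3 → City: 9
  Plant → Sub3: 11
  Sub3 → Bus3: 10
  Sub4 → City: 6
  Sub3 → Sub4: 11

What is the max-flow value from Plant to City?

21

Augment Plant→City: bottleneck 4, flow now 4.
Augment Plant→Sub3→City: bottleneck 9, flow now 13.
Augment Plant→Bus3→City: bottleneck 6, flow now 19.
Augment Plant→Sub3→Sub4→City: bottleneck 2, flow now 21.
No augmenting path remains; maximum flow = 21.
In the residual graph, reachable from Plant: {Plant, Bus3}.
Min-cut edges: Plant→Sub3 (11), Plant→City (4), Bus3→City (6); capacity 11 + 4 + 6 = 21.
This cut is saturated, so no flow can exceed 21.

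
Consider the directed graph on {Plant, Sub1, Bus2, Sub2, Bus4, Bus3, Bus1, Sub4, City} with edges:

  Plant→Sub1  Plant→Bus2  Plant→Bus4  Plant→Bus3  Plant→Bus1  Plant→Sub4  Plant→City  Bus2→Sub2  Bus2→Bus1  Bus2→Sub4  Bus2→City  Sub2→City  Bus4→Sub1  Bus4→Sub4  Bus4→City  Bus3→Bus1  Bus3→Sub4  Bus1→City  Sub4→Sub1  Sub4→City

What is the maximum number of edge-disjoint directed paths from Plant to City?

5

Assign every edge capacity 1; by Menger, the answer equals the max flow.
Path Plant→City (+1); total 1.
Path Plant→Bus2→City (+1); total 2.
Path Plant→Bus4→City (+1); total 3.
Path Plant→Bus1→City (+1); total 4.
Path Plant→Sub4→City (+1); total 5.
No residual Plant→City path; max flow = 5.
Certifying cut of size 5: {Bus1→City, Plant→Bus2, Plant→Bus4, Plant→City, Sub4→City}.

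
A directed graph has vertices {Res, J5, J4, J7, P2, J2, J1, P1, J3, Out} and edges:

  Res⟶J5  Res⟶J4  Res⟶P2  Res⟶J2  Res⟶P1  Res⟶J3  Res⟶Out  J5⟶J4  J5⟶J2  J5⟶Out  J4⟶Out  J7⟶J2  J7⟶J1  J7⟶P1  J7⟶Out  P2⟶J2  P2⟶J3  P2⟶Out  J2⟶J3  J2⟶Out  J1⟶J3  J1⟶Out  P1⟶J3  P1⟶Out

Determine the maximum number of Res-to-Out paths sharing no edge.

6

Assign every edge capacity 1; by Menger, the answer equals the max flow.
Path Res→Out (+1); total 1.
Path Res→J5→Out (+1); total 2.
Path Res→J4→Out (+1); total 3.
Path Res→P2→Out (+1); total 4.
Path Res→J2→Out (+1); total 5.
Path Res→P1→Out (+1); total 6.
No residual Res→Out path; max flow = 6.
Certifying cut of size 6: {Res→J2, Res→J4, Res→J5, Res→Out, Res→P1, Res→P2}.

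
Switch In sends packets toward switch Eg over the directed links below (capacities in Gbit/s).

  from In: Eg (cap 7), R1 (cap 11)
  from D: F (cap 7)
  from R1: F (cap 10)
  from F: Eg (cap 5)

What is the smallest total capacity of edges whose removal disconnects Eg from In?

Augment In→Eg: bottleneck 7, flow now 7.
Augment In→R1→F→Eg: bottleneck 5, flow now 12.
No augmenting path remains; maximum flow = 12.
By max-flow min-cut, the minimum cut capacity equals the max flow.
In the residual graph, reachable from In: {In, R1, F}.
Min-cut edges: In→Eg (7), F→Eg (5); capacity 7 + 5 = 12.

12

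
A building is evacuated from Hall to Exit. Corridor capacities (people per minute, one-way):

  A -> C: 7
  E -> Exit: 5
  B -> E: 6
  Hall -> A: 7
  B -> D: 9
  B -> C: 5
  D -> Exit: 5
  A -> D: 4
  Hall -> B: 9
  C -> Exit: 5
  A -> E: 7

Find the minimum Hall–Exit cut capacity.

15

Augment Hall→A→C→Exit: bottleneck 5, flow now 5.
Augment Hall→A→D→Exit: bottleneck 2, flow now 7.
Augment Hall→B→D→Exit: bottleneck 3, flow now 10.
Augment Hall→B→E→Exit: bottleneck 5, flow now 15.
No augmenting path remains; maximum flow = 15.
By max-flow min-cut, the minimum cut capacity equals the max flow.
In the residual graph, reachable from Hall: {Hall, A, B, C, D, E}.
Min-cut edges: C→Exit (5), D→Exit (5), E→Exit (5); capacity 5 + 5 + 5 = 15.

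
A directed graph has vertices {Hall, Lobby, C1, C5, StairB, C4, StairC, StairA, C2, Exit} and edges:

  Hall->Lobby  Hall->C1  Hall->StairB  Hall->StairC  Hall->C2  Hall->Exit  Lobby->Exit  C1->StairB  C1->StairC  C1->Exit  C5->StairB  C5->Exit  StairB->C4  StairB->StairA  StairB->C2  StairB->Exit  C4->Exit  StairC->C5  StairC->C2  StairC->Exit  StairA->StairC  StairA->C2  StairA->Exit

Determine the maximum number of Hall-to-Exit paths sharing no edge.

5

Assign every edge capacity 1; by Menger, the answer equals the max flow.
Path Hall→Exit (+1); total 1.
Path Hall→Lobby→Exit (+1); total 2.
Path Hall→C1→Exit (+1); total 3.
Path Hall→StairB→Exit (+1); total 4.
Path Hall→StairC→Exit (+1); total 5.
No residual Hall→Exit path; max flow = 5.
Certifying cut of size 5: {Hall→C1, Hall→Exit, Hall→Lobby, Hall→StairB, Hall→StairC}.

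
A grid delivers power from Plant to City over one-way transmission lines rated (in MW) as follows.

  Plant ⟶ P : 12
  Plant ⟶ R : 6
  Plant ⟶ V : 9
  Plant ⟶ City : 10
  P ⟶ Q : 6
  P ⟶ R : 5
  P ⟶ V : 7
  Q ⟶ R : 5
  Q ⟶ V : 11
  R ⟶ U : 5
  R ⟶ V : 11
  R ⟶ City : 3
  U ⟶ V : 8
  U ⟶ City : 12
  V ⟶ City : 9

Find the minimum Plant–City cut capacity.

27

Augment Plant→City: bottleneck 10, flow now 10.
Augment Plant→R→City: bottleneck 3, flow now 13.
Augment Plant→V→City: bottleneck 9, flow now 22.
Augment Plant→R→U→City: bottleneck 3, flow now 25.
Augment Plant→P→R→U→City: bottleneck 2, flow now 27.
No augmenting path remains; maximum flow = 27.
By max-flow min-cut, the minimum cut capacity equals the max flow.
In the residual graph, reachable from Plant: {Plant, P, Q, R, V}.
Min-cut edges: Plant→City (10), R→U (5), R→City (3), V→City (9); capacity 10 + 5 + 3 + 9 = 27.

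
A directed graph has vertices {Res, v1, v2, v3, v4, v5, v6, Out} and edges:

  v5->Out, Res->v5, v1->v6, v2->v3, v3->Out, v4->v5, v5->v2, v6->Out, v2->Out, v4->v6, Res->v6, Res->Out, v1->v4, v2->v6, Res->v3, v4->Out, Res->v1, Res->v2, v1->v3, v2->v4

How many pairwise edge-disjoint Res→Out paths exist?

Assign every edge capacity 1; by Menger, the answer equals the max flow.
Path Res→Out (+1); total 1.
Path Res→v2→Out (+1); total 2.
Path Res→v3→Out (+1); total 3.
Path Res→v5→Out (+1); total 4.
Path Res→v6→Out (+1); total 5.
Path Res→v1→v4→Out (+1); total 6.
No residual Res→Out path; max flow = 6.
Certifying cut of size 6: {Res→Out, Res→v1, Res→v2, Res→v3, Res→v5, Res→v6}.

6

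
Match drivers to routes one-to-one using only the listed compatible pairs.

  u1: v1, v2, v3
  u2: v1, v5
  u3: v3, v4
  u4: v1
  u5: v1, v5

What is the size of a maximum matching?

Unit-capacity flow: source→left, listed edges, right→sink; max matching = max flow.
Augmenting path u1→v1 (+1); matched 1.
Augmenting path u2→v5 (+1); matched 2.
Augmenting path u3→v3 (+1); matched 3.
Augmenting path u4→v1→u1→v2 (+1); matched 4.
No augmenting path remains; maximum matching = 4.
König certificate: {u1, u3, v1, v5} is a vertex cover of size 4 (every listed pair touches it), so no matching can be larger.

4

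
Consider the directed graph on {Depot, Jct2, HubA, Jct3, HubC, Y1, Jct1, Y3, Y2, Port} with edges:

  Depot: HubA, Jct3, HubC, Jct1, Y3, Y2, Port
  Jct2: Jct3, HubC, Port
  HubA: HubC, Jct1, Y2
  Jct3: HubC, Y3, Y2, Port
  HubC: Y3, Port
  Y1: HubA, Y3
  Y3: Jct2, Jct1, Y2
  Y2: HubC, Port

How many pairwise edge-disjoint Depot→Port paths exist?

5

Assign every edge capacity 1; by Menger, the answer equals the max flow.
Path Depot→Port (+1); total 1.
Path Depot→Jct3→Port (+1); total 2.
Path Depot→HubC→Port (+1); total 3.
Path Depot→Y2→Port (+1); total 4.
Path Depot→Y3→Jct2→Port (+1); total 5.
No residual Depot→Port path; max flow = 5.
Certifying cut of size 5: {Depot→Jct3, Depot→Port, HubC→Port, Y2→Port, Y3→Jct2}.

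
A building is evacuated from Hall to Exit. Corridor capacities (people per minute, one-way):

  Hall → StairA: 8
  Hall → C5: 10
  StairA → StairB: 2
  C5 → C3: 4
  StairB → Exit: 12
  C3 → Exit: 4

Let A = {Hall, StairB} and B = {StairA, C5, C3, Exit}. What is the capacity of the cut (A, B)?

Edges leaving {Hall, StairB}: Hall→StairA (8), Hall→C5 (10), StairB→Exit (12).
Cut capacity = 8 + 10 + 12 = 30.

30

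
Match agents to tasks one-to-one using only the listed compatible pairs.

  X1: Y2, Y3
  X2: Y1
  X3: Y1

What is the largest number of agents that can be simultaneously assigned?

Unit-capacity flow: source→left, listed edges, right→sink; max matching = max flow.
Augmenting path X1→Y2 (+1); matched 1.
Augmenting path X2→Y1 (+1); matched 2.
No augmenting path remains; maximum matching = 2.
König certificate: {X1, Y1} is a vertex cover of size 2 (every listed pair touches it), so no matching can be larger.

2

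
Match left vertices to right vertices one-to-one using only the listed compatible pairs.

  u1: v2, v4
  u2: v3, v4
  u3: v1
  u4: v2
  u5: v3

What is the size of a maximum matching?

Unit-capacity flow: source→left, listed edges, right→sink; max matching = max flow.
Augmenting path u1→v2 (+1); matched 1.
Augmenting path u2→v3 (+1); matched 2.
Augmenting path u3→v1 (+1); matched 3.
Augmenting path u4→v2→u1→v4 (+1); matched 4.
No augmenting path remains; maximum matching = 4.
König certificate: {u3, v2, v3, v4} is a vertex cover of size 4 (every listed pair touches it), so no matching can be larger.

4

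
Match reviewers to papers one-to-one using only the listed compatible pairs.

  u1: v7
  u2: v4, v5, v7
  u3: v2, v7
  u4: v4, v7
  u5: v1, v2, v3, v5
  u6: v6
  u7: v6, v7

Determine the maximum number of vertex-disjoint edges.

Unit-capacity flow: source→left, listed edges, right→sink; max matching = max flow.
Augmenting path u1→v7 (+1); matched 1.
Augmenting path u2→v4 (+1); matched 2.
Augmenting path u3→v2 (+1); matched 3.
Augmenting path u5→v1 (+1); matched 4.
Augmenting path u6→v6 (+1); matched 5.
Augmenting path u4→v4→u2→v5 (+1); matched 6.
No augmenting path remains; maximum matching = 6.
König certificate: {u2, u3, u4, u5, v6, v7} is a vertex cover of size 6 (every listed pair touches it), so no matching can be larger.

6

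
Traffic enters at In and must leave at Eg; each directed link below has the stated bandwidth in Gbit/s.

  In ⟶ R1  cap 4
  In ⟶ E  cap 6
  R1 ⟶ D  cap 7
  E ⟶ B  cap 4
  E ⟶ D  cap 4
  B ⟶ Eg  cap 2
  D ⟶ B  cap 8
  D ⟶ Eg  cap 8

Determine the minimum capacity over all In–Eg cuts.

Augment In→R1→D→Eg: bottleneck 4, flow now 4.
Augment In→E→B→Eg: bottleneck 2, flow now 6.
Augment In→E→D→Eg: bottleneck 4, flow now 10.
No augmenting path remains; maximum flow = 10.
By max-flow min-cut, the minimum cut capacity equals the max flow.
In the residual graph, reachable from In: {In}.
Min-cut edges: In→R1 (4), In→E (6); capacity 4 + 6 = 10.

10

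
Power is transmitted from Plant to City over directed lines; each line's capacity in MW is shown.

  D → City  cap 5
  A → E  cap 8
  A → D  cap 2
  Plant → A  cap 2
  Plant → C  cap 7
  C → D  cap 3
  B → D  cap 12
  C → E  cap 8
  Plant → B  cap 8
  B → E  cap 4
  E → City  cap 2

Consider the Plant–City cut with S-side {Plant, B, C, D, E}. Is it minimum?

Given cut capacity: 2 + 5 + 2 = 9.
Augment Plant→A→D→City: bottleneck 2, flow now 2.
Augment Plant→B→D→City: bottleneck 3, flow now 5.
Augment Plant→B→E→City: bottleneck 2, flow now 7.
No augmenting path remains; maximum flow = 7.
In the residual graph, reachable from Plant: {Plant, A, B, C, D, E}.
Min-cut edges: D→City (5), E→City (2); capacity 5 + 2 = 7.
Cut capacity 9 exceeds the max flow 7, so it is not minimum.

No — its capacity is 9, but the minimum cut has capacity 7.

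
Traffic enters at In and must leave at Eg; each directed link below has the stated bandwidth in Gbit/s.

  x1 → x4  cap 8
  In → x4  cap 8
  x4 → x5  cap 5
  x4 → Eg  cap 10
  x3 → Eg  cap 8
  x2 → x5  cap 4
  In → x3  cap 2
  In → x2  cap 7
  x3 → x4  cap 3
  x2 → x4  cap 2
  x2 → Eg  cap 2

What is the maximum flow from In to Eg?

14

Augment In→x2→Eg: bottleneck 2, flow now 2.
Augment In→x3→Eg: bottleneck 2, flow now 4.
Augment In→x4→Eg: bottleneck 8, flow now 12.
Augment In→x2→x4→Eg: bottleneck 2, flow now 14.
No augmenting path remains; maximum flow = 14.
In the residual graph, reachable from In: {In, x2, x5}.
Min-cut edges: In→x3 (2), In→x4 (8), x2→x4 (2), x2→Eg (2); capacity 2 + 8 + 2 + 2 = 14.
This cut is saturated, so no flow can exceed 14.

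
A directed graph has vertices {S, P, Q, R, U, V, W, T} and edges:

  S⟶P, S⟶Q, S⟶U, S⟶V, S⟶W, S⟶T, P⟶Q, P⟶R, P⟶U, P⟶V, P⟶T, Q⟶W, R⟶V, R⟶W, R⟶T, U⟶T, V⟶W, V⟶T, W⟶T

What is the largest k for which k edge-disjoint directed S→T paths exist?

5

Assign every edge capacity 1; by Menger, the answer equals the max flow.
Path S→T (+1); total 1.
Path S→P→T (+1); total 2.
Path S→U→T (+1); total 3.
Path S→V→T (+1); total 4.
Path S→W→T (+1); total 5.
No residual S→T path; max flow = 5.
Certifying cut of size 5: {S→P, S→T, S→U, S→V, W→T}.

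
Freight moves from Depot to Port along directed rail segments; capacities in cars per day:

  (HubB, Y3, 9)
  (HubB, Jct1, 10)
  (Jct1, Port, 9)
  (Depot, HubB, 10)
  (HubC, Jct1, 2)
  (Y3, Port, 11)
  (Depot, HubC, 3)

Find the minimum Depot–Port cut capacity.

Augment Depot→HubB→Jct1→Port: bottleneck 9, flow now 9.
Augment Depot→HubB→Y3→Port: bottleneck 1, flow now 10.
Augment Depot→HubC→Jct1→HubB→Y3→Port: bottleneck 2, flow now 12. (uses reverse residual edge)
No augmenting path remains; maximum flow = 12.
By max-flow min-cut, the minimum cut capacity equals the max flow.
In the residual graph, reachable from Depot: {Depot, HubC}.
Min-cut edges: Depot→HubB (10), HubC→Jct1 (2); capacity 10 + 2 = 12.

12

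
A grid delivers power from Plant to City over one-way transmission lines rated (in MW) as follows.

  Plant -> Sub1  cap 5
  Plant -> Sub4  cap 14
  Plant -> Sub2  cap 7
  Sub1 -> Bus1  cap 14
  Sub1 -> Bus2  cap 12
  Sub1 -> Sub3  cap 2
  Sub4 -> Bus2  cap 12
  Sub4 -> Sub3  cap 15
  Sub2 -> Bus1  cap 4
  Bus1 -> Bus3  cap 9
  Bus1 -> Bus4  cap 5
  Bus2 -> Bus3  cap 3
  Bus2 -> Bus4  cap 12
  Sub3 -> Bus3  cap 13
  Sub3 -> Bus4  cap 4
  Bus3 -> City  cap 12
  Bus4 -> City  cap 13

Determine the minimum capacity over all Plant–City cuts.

23

Augment Plant→Sub1→Bus1→Bus3→City: bottleneck 5, flow now 5.
Augment Plant→Sub4→Bus2→Bus3→City: bottleneck 3, flow now 8.
Augment Plant→Sub4→Bus2→Bus4→City: bottleneck 9, flow now 17.
Augment Plant→Sub4→Sub3→Bus3→City: bottleneck 2, flow now 19.
Augment Plant→Sub2→Bus1→Bus3→City: bottleneck 2, flow now 21.
Augment Plant→Sub2→Bus1→Bus4→City: bottleneck 2, flow now 23.
No augmenting path remains; maximum flow = 23.
By max-flow min-cut, the minimum cut capacity equals the max flow.
In the residual graph, reachable from Plant: {Plant, Sub2}.
Min-cut edges: Plant→Sub1 (5), Plant→Sub4 (14), Sub2→Bus1 (4); capacity 5 + 14 + 4 = 23.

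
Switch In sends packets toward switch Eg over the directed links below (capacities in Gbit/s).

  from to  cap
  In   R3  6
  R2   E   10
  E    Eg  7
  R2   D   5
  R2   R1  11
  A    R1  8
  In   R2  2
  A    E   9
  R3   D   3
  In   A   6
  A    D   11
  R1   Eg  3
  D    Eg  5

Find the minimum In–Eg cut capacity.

Augment In→A→E→Eg: bottleneck 6, flow now 6.
Augment In→R2→E→Eg: bottleneck 1, flow now 7.
Augment In→R2→D→Eg: bottleneck 1, flow now 8.
Augment In→R3→D→Eg: bottleneck 3, flow now 11.
No augmenting path remains; maximum flow = 11.
By max-flow min-cut, the minimum cut capacity equals the max flow.
In the residual graph, reachable from In: {In, R3}.
Min-cut edges: In→A (6), In→R2 (2), R3→D (3); capacity 6 + 2 + 3 = 11.

11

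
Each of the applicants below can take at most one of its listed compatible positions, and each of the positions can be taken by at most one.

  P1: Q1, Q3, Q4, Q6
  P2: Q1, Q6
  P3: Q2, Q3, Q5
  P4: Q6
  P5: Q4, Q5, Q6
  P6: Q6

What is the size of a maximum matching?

5

Unit-capacity flow: source→left, listed edges, right→sink; max matching = max flow.
Augmenting path P1→Q1 (+1); matched 1.
Augmenting path P2→Q6 (+1); matched 2.
Augmenting path P3→Q2 (+1); matched 3.
Augmenting path P5→Q4 (+1); matched 4.
Augmenting path P4→Q6→P2→Q1→P1→Q3 (+1); matched 5.
No augmenting path remains; maximum matching = 5.
König certificate: {P1, P2, P3, P5, Q6} is a vertex cover of size 5 (every listed pair touches it), so no matching can be larger.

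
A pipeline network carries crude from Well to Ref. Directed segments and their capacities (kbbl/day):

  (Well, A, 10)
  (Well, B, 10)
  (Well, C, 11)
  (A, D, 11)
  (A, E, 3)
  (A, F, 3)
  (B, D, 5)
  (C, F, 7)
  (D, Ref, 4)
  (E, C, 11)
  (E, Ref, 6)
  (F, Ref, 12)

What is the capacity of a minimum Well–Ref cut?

17

Augment Well→A→D→Ref: bottleneck 4, flow now 4.
Augment Well→A→E→Ref: bottleneck 3, flow now 7.
Augment Well→A→F→Ref: bottleneck 3, flow now 10.
Augment Well→C→F→Ref: bottleneck 7, flow now 17.
No augmenting path remains; maximum flow = 17.
By max-flow min-cut, the minimum cut capacity equals the max flow.
In the residual graph, reachable from Well: {Well, A, B, C, D}.
Min-cut edges: A→E (3), A→F (3), C→F (7), D→Ref (4); capacity 3 + 3 + 7 + 4 = 17.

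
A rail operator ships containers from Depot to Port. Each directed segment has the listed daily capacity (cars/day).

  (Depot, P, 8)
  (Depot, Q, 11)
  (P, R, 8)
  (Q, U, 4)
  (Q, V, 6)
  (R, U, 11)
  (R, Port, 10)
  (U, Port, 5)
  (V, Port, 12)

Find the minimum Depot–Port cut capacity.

Augment Depot→P→R→Port: bottleneck 8, flow now 8.
Augment Depot→Q→U→Port: bottleneck 4, flow now 12.
Augment Depot→Q→V→Port: bottleneck 6, flow now 18.
No augmenting path remains; maximum flow = 18.
By max-flow min-cut, the minimum cut capacity equals the max flow.
In the residual graph, reachable from Depot: {Depot, Q}.
Min-cut edges: Depot→P (8), Q→U (4), Q→V (6); capacity 8 + 4 + 6 = 18.

18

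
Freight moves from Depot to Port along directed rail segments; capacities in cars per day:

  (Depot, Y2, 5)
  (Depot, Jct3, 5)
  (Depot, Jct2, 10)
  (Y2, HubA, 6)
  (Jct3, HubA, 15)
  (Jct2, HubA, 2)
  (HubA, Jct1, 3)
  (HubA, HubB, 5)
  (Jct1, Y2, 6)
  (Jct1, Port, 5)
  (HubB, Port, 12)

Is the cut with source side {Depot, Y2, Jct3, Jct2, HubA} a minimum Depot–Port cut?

Given cut capacity: 3 + 5 = 8.
Augment Depot→Y2→HubA→Jct1→Port: bottleneck 3, flow now 3.
Augment Depot→Y2→HubA→HubB→Port: bottleneck 2, flow now 5.
Augment Depot→Jct3→HubA→HubB→Port: bottleneck 3, flow now 8.
No augmenting path remains; maximum flow = 8.
Cut capacity 8 equals the max flow, so it is a minimum cut.

Yes — it is a minimum cut (capacity 8).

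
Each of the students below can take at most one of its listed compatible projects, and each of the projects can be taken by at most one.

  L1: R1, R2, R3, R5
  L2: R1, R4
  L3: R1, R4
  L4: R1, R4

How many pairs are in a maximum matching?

Unit-capacity flow: source→left, listed edges, right→sink; max matching = max flow.
Augmenting path L1→R1 (+1); matched 1.
Augmenting path L2→R4 (+1); matched 2.
Augmenting path L3→R1→L1→R2 (+1); matched 3.
No augmenting path remains; maximum matching = 3.
König certificate: {L1, R1, R4} is a vertex cover of size 3 (every listed pair touches it), so no matching can be larger.

3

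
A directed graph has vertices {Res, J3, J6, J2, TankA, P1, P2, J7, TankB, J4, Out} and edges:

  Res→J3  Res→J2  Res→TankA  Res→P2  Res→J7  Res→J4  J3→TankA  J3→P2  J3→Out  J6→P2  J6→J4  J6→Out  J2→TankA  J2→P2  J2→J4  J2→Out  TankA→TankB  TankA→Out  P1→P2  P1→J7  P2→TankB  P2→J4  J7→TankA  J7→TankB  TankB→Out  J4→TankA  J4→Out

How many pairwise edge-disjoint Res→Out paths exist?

5

Assign every edge capacity 1; by Menger, the answer equals the max flow.
Path Res→J3→Out (+1); total 1.
Path Res→J2→Out (+1); total 2.
Path Res→TankA→Out (+1); total 3.
Path Res→J4→Out (+1); total 4.
Path Res→P2→TankB→Out (+1); total 5.
No residual Res→Out path; max flow = 5.
Certifying cut of size 5: {J4→Out, Res→J2, Res→J3, TankA→Out, TankB→Out}.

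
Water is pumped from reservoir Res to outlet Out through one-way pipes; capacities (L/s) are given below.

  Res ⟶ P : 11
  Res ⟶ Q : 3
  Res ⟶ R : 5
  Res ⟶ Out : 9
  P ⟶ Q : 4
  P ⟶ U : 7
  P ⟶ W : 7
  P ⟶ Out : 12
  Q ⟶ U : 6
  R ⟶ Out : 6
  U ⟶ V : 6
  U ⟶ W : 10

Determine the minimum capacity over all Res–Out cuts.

Augment Res→Out: bottleneck 9, flow now 9.
Augment Res→P→Out: bottleneck 11, flow now 20.
Augment Res→R→Out: bottleneck 5, flow now 25.
No augmenting path remains; maximum flow = 25.
By max-flow min-cut, the minimum cut capacity equals the max flow.
In the residual graph, reachable from Res: {Res, Q, U, V, W}.
Min-cut edges: Res→P (11), Res→R (5), Res→Out (9); capacity 11 + 5 + 9 = 25.

25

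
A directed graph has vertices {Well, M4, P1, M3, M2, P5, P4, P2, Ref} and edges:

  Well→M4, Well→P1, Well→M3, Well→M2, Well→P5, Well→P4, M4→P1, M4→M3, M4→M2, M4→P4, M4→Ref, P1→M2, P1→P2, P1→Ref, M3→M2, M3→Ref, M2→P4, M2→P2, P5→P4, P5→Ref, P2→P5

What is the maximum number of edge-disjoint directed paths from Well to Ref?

4

Assign every edge capacity 1; by Menger, the answer equals the max flow.
Path Well→M4→Ref (+1); total 1.
Path Well→P1→Ref (+1); total 2.
Path Well→M3→Ref (+1); total 3.
Path Well→P5→Ref (+1); total 4.
No residual Well→Ref path; max flow = 4.
Certifying cut of size 4: {P5→Ref, Well→M3, Well→M4, Well→P1}.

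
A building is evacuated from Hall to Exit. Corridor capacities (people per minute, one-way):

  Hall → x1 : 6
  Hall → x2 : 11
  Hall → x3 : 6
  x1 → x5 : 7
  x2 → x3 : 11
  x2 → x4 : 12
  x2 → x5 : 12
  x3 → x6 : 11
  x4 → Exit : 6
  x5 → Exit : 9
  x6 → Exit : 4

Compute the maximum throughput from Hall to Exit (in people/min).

Augment Hall→x1→x5→Exit: bottleneck 6, flow now 6.
Augment Hall→x2→x4→Exit: bottleneck 6, flow now 12.
Augment Hall→x2→x5→Exit: bottleneck 3, flow now 15.
Augment Hall→x3→x6→Exit: bottleneck 4, flow now 19.
No augmenting path remains; maximum flow = 19.
In the residual graph, reachable from Hall: {Hall, x1, x2, x3, x4, x5, x6}.
Min-cut edges: x4→Exit (6), x5→Exit (9), x6→Exit (4); capacity 6 + 9 + 4 = 19.
This cut is saturated, so no flow can exceed 19.

19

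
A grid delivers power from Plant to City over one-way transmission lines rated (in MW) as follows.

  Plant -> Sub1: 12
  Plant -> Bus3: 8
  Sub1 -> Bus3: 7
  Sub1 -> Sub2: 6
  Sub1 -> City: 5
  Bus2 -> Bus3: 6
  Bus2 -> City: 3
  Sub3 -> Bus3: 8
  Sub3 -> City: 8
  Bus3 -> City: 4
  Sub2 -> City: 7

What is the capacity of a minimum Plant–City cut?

15

Augment Plant→Sub1→City: bottleneck 5, flow now 5.
Augment Plant→Bus3→City: bottleneck 4, flow now 9.
Augment Plant→Sub1→Sub2→City: bottleneck 6, flow now 15.
No augmenting path remains; maximum flow = 15.
By max-flow min-cut, the minimum cut capacity equals the max flow.
In the residual graph, reachable from Plant: {Plant, Sub1, Bus3}.
Min-cut edges: Sub1→Sub2 (6), Sub1→City (5), Bus3→City (4); capacity 6 + 5 + 4 = 15.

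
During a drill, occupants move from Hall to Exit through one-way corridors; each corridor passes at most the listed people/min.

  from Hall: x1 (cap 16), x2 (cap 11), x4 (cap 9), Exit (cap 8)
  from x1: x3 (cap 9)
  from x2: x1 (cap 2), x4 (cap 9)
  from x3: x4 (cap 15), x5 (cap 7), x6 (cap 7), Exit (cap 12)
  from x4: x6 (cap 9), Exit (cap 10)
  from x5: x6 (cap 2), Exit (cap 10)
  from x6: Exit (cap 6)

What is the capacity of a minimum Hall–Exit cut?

Augment Hall→Exit: bottleneck 8, flow now 8.
Augment Hall→x4→Exit: bottleneck 9, flow now 17.
Augment Hall→x1→x3→Exit: bottleneck 9, flow now 26.
Augment Hall→x2→x4→Exit: bottleneck 1, flow now 27.
Augment Hall→x2→x4→x6→Exit: bottleneck 6, flow now 33.
No augmenting path remains; maximum flow = 33.
By max-flow min-cut, the minimum cut capacity equals the max flow.
In the residual graph, reachable from Hall: {Hall, x1, x2, x4, x6}.
Min-cut edges: Hall→Exit (8), x1→x3 (9), x4→Exit (10), x6→Exit (6); capacity 8 + 9 + 10 + 6 = 33.

33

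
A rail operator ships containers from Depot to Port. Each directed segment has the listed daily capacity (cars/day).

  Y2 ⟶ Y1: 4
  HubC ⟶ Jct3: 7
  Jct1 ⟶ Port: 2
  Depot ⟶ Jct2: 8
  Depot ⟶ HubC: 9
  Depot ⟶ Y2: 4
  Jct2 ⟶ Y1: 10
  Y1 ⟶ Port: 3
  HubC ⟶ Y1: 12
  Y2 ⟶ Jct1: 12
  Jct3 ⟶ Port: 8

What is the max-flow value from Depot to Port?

Augment Depot→Y2→Jct1→Port: bottleneck 2, flow now 2.
Augment Depot→Y2→Y1→Port: bottleneck 2, flow now 4.
Augment Depot→HubC→Y1→Port: bottleneck 1, flow now 5.
Augment Depot→HubC→Jct3→Port: bottleneck 7, flow now 12.
No augmenting path remains; maximum flow = 12.
In the residual graph, reachable from Depot: {Depot, Y2, HubC, Jct2, Jct1, Y1}.
Min-cut edges: HubC→Jct3 (7), Jct1→Port (2), Y1→Port (3); capacity 7 + 2 + 3 = 12.
This cut is saturated, so no flow can exceed 12.

12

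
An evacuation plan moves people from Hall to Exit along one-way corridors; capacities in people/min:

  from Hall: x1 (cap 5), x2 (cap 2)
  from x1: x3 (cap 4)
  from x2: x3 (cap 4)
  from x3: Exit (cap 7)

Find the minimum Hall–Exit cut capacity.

6

Augment Hall→x1→x3→Exit: bottleneck 4, flow now 4.
Augment Hall→x2→x3→Exit: bottleneck 2, flow now 6.
No augmenting path remains; maximum flow = 6.
By max-flow min-cut, the minimum cut capacity equals the max flow.
In the residual graph, reachable from Hall: {Hall, x1}.
Min-cut edges: Hall→x2 (2), x1→x3 (4); capacity 2 + 4 = 6.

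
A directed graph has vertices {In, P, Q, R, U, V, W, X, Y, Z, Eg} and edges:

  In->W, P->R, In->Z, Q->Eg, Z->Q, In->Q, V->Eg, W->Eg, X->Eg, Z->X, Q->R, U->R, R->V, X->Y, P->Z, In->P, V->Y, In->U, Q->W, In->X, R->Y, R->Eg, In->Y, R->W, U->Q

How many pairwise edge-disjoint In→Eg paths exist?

5

Assign every edge capacity 1; by Menger, the answer equals the max flow.
Path In→Q→Eg (+1); total 1.
Path In→W→Eg (+1); total 2.
Path In→X→Eg (+1); total 3.
Path In→P→R→Eg (+1); total 4.
Path In→U→R→V→Eg (+1); total 5.
No residual In→Eg path; max flow = 5.
Certifying cut of size 5: {Q→Eg, R→Eg, R→V, W→Eg, X→Eg}.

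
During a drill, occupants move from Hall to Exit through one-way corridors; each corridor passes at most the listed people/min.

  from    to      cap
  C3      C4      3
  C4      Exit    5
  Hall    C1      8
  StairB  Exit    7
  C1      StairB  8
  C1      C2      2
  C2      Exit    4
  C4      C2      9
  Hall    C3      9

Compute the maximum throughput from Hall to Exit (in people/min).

11

Augment Hall→C3→C4→Exit: bottleneck 3, flow now 3.
Augment Hall→C1→StairB→Exit: bottleneck 7, flow now 10.
Augment Hall→C1→C2→Exit: bottleneck 1, flow now 11.
No augmenting path remains; maximum flow = 11.
In the residual graph, reachable from Hall: {Hall, C3}.
Min-cut edges: Hall→C1 (8), C3→C4 (3); capacity 8 + 3 = 11.
This cut is saturated, so no flow can exceed 11.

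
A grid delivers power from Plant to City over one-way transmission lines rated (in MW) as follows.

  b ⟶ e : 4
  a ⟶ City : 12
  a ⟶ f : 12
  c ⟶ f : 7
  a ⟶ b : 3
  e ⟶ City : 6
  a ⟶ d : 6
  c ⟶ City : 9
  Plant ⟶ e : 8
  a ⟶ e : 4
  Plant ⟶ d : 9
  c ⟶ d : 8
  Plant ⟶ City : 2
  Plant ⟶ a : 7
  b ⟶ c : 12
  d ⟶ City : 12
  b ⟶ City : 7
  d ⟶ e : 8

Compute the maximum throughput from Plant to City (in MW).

24

Augment Plant→City: bottleneck 2, flow now 2.
Augment Plant→a→City: bottleneck 7, flow now 9.
Augment Plant→d→City: bottleneck 9, flow now 18.
Augment Plant→e→City: bottleneck 6, flow now 24.
No augmenting path remains; maximum flow = 24.
In the residual graph, reachable from Plant: {Plant, e}.
Min-cut edges: Plant→a (7), Plant→d (9), Plant→City (2), e→City (6); capacity 7 + 9 + 2 + 6 = 24.
This cut is saturated, so no flow can exceed 24.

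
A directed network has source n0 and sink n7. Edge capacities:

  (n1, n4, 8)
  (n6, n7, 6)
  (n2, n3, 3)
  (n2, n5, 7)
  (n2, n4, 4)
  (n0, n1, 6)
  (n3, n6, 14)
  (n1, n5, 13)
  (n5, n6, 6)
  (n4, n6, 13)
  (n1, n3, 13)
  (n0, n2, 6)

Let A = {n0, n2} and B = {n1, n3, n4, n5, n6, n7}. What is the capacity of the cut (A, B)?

20

Edges leaving {n0, n2}: n0→n1 (6), n2→n3 (3), n2→n4 (4), n2→n5 (7).
Cut capacity = 6 + 3 + 4 + 7 = 20.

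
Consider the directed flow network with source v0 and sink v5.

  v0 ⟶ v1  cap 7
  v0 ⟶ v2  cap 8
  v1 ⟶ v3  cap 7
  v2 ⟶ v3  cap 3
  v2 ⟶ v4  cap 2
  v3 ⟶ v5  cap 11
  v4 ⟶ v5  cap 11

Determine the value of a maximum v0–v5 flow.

Augment v0→v1→v3→v5: bottleneck 7, flow now 7.
Augment v0→v2→v3→v5: bottleneck 3, flow now 10.
Augment v0→v2→v4→v5: bottleneck 2, flow now 12.
No augmenting path remains; maximum flow = 12.
In the residual graph, reachable from v0: {v0, v2}.
Min-cut edges: v0→v1 (7), v2→v3 (3), v2→v4 (2); capacity 7 + 3 + 2 = 12.
This cut is saturated, so no flow can exceed 12.

12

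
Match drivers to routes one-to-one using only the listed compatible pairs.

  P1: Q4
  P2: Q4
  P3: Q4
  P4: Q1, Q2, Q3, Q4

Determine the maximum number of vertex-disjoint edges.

2

Unit-capacity flow: source→left, listed edges, right→sink; max matching = max flow.
Augmenting path P1→Q4 (+1); matched 1.
Augmenting path P4→Q1 (+1); matched 2.
No augmenting path remains; maximum matching = 2.
König certificate: {P4, Q4} is a vertex cover of size 2 (every listed pair touches it), so no matching can be larger.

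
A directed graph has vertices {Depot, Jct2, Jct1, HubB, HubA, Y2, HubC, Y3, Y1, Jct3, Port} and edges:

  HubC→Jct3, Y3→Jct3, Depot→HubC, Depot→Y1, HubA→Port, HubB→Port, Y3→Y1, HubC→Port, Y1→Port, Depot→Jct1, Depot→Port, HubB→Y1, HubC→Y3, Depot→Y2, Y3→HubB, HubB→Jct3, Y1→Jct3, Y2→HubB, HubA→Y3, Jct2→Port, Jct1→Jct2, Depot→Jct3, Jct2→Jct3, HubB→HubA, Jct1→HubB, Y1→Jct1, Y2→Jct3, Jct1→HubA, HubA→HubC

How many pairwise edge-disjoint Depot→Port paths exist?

5

Assign every edge capacity 1; by Menger, the answer equals the max flow.
Path Depot→Port (+1); total 1.
Path Depot→HubC→Port (+1); total 2.
Path Depot→Y1→Port (+1); total 3.
Path Depot→Jct1→Jct2→Port (+1); total 4.
Path Depot→Y2→HubB→Port (+1); total 5.
No residual Depot→Port path; max flow = 5.
Certifying cut of size 5: {Depot→HubC, Depot→Jct1, Depot→Port, Depot→Y1, Depot→Y2}.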